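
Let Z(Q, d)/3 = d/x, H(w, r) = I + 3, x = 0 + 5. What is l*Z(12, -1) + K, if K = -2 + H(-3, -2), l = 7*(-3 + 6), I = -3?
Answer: -73/5 ≈ -14.600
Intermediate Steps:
x = 5
l = 21 (l = 7*3 = 21)
H(w, r) = 0 (H(w, r) = -3 + 3 = 0)
Z(Q, d) = 3*d/5 (Z(Q, d) = 3*(d/5) = 3*d/5)
K = -2 (K = -2 + 0 = -2)
l*Z(12, -1) + K = 21*((⅗)*(-1)) - 2 = 21*(-⅗) - 2 = -63/5 - 2 = -73/5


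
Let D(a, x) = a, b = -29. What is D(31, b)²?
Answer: 961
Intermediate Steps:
D(31, b)² = 31² = 961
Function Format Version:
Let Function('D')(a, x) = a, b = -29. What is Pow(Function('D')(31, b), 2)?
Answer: 961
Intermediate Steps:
Pow(Function('D')(31, b), 2) = Pow(31, 2) = 961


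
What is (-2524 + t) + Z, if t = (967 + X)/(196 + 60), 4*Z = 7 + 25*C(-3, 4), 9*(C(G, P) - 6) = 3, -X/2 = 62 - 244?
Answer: -1902695/768 ≈ -2477.5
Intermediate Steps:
X = 364 (X = -2*(62 - 244) = -2*(-182) = 364)
C(G, P) = 19/3 (C(G, P) = 6 + (⅑)*3 = 6 + ⅓ = 19/3)
Z = 124/3 (Z = (7 + 25*(19/3))/4 = (7 + 475/3)/4 = (¼)*(496/3) = 124/3 ≈ 41.333)
t = 1331/256 (t = (967 + 364)/(196 + 60) = 1331/256 ≈ 5.1992)
(-2524 + t) + Z = (-2524 + 1331/256) + 124/3 = -644813/256 + 124/3 = -1902695/768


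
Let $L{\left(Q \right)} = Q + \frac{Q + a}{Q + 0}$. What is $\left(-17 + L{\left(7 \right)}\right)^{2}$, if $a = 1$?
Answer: $\frac{3844}{49} \approx 78.449$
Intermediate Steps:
$L{\left(Q \right)} = Q + \frac{1 + Q}{Q}$ ($L{\left(Q \right)} = Q + \frac{Q + 1}{Q + 0} = Q + \frac{1 + Q}{Q}$)
$\left(-17 + L{\left(7 \right)}\right)^{2} = \left(-17 + \left(1 + 7 + \frac{1}{7}\right)\right)^{2} = \left(-17 + \frac{57}{7}\right)^{2} = \left(- \frac{62}{7}\right)^{2} = \frac{3844}{49}$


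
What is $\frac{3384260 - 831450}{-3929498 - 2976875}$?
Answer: $- \frac{2552810}{6906373} \approx -0.36963$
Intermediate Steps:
$\frac{3384260 - 831450}{-3929498 - 2976875} = \frac{3384260 + \left(-1060320 + 228870\right)}{-6906373} = \left(3384260 - 831450\right) \left(- \frac{1}{6906373}\right) = 2552810 \left(- \frac{1}{6906373}\right) = - \frac{2552810}{6906373}$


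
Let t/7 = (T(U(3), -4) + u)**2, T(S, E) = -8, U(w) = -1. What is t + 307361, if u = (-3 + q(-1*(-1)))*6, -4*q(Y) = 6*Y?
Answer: 315936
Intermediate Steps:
q(Y) = -3*Y/2
u = -27 (u = (-3 - (-3)*(-1)/2)*6 = (-3 - 3/2*1)*6 = (-3 - 3/2)*6 = -9/2*6 = -27)
t = 8575 (t = 7*(-8 - 27)**2 = 7*(-35)**2 = 7*1225 = 8575)
t + 307361 = 8575 + 307361 = 315936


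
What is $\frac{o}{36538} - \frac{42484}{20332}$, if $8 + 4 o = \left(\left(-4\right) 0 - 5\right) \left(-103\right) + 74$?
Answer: $- \frac{119179013}{57145432} \approx -2.0855$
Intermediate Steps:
$o = \frac{581}{4}$ ($o = -2 + \frac{\left(\left(-4\right) 0 - 5\right) \left(-103\right) + 74}{4} = -2 + \frac{\left(0 - 5\right) \left(-103\right) + 74}{4} = -2 + \frac{\left(-5\right) \left(-103\right) + 74}{4} = -2 + \frac{515 + 74}{4} = -2 + \frac{1}{4} \cdot 589 = -2 + \frac{589}{4} = \frac{581}{4} \approx 145.25$)
$\frac{o}{36538} - \frac{42484}{20332} = \frac{581}{4 \cdot 36538} - \frac{42484}{20332} = \frac{581}{4} \cdot \frac{1}{36538} - \frac{817}{391} = \frac{581}{146152} - \frac{817}{391} = - \frac{119179013}{57145432}$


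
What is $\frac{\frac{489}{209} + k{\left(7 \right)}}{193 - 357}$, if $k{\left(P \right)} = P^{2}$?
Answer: $- \frac{5365}{17138} \approx -0.31305$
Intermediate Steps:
$\frac{\frac{489}{209} + k{\left(7 \right)}}{193 - 357} = \frac{\frac{489}{209} + 7^{2}}{193 - 357} = \frac{489 \cdot \frac{1}{209} + 49}{-164} = \left(\frac{489}{209} + 49\right) \left(- \frac{1}{164}\right) = \frac{10730}{209} \left(- \frac{1}{164}\right) = - \frac{5365}{17138}$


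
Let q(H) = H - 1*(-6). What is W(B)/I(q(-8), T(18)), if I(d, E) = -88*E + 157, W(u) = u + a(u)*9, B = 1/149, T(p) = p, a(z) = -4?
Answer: 5363/212623 ≈ 0.025223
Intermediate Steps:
q(H) = 6 + H (q(H) = H + 6 = 6 + H)
B = 1/149 ≈ 0.0067114
W(u) = -36 + u (W(u) = u - 4*9 = u - 36 = -36 + u)
I(d, E) = 157 - 88*E
W(B)/I(q(-8), T(18)) = (-36 + 1/149)/(157 - 88*18) = -5363/(149*(157 - 1584)) = -5363/149/(-1427) = -5363/149*(-1/1427) = 5363/212623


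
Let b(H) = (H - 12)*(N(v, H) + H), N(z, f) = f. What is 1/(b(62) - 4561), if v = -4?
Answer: 1/1639 ≈ 0.00061013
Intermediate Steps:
b(H) = 2*H*(-12 + H) (b(H) = (H - 12)*(H + H) = (-12 + H)*(2*H) = 2*H*(-12 + H))
1/(b(62) - 4561) = 1/(2*62*(-12 + 62) - 4561) = 1/(2*62*50 - 4561) = 1/(6200 - 4561) = 1/1639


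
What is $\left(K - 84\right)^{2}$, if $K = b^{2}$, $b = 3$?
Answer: $5625$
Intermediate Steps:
$K = 9$ ($K = 3^{2} = 9$)
$\left(K - 84\right)^{2} = \left(9 - 84\right)^{2} = \left(-75\right)^{2} = 5625$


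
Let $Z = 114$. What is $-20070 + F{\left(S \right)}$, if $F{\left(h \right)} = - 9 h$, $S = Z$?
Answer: $-21096$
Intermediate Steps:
$S = 114$
$-20070 + F{\left(S \right)} = -20070 - 1026 = -21096$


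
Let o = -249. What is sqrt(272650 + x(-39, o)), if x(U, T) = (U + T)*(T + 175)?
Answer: sqrt(293962) ≈ 542.18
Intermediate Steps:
x(U, T) = (175 + T)*(T + U) (x(U, T) = (T + U)*(175 + T) = (175 + T)*(T + U))
sqrt(272650 + x(-39, o)) = sqrt(272650 + ((-249)**2 + 175*(-249) + 175*(-39) - 249*(-39))) = sqrt(272650 + (62001 - 43575 - 6825 + 9711)) = sqrt(272650 + 21312) = sqrt(293962)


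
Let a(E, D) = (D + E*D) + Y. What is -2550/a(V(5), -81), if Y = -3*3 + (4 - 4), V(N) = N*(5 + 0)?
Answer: 170/141 ≈ 1.2057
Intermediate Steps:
V(N) = 5*N (V(N) = N*5 = 5*N)
Y = -9 (Y = -9 + 0 = -9)
a(E, D) = -9 + D + D*E (a(E, D) = (D + E*D) - 9 = (D + D*E) - 9 = -9 + D + D*E)
-2550/a(V(5), -81) = -2550/(-9 - 81 - 405*5) = -2550/(-9 - 81 - 81*25) = -2550/(-9 - 81 - 2025) = -2550/(-2115) = -2550*(-1/2115) = 170/141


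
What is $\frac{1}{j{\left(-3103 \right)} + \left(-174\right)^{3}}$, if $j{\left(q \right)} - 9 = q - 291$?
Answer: $- \frac{1}{5271409} \approx -1.897 \cdot 10^{-7}$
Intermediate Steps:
$j{\left(q \right)} = -282 + q$ ($j{\left(q \right)} = 9 + \left(q - 291\right) = 9 + \left(-291 + q\right) = -282 + q$)
$\frac{1}{j{\left(-3103 \right)} + \left(-174\right)^{3}} = \frac{1}{\left(-282 - 3103\right) + \left(-174\right)^{3}} = \frac{1}{-3385 - 5268024} = \frac{1}{-5271409} = - \frac{1}{5271409}$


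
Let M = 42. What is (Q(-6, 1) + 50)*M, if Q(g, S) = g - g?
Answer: 2100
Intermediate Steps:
Q(g, S) = 0
(Q(-6, 1) + 50)*M = (0 + 50)*42 = 50*42 = 2100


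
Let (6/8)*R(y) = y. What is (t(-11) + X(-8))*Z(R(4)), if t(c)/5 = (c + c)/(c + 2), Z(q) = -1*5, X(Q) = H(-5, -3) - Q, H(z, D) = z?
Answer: -685/9 ≈ -76.111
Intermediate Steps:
R(y) = 4*y/3
X(Q) = -5 - Q
Z(q) = -5
t(c) = 10*c/(2 + c) (t(c) = 5*((c + c)/(c + 2)) = 5*((2*c)/(2 + c)) = 5*(2*c/(2 + c)) = 10*c/(2 + c))
(t(-11) + X(-8))*Z(R(4)) = (10*(-11)/(2 - 11) + (-5 - 1*(-8)))*(-5) = (10*(-11)/(-9) + (-5 + 8))*(-5) = (10*(-11)*(-⅑) + 3)*(-5) = (110/9 + 3)*(-5) = (137/9)*(-5) = -685/9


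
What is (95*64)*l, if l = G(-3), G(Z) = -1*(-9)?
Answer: 54720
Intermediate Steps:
G(Z) = 9
l = 9
(95*64)*l = (95*64)*9 = 6080*9 = 54720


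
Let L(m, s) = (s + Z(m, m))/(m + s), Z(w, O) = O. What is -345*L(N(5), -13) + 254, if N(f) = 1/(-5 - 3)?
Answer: -91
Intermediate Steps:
N(f) = -⅛ (N(f) = 1/(-8) = -⅛)
L(m, s) = 1 (L(m, s) = (s + m)/(m + s) = (m + s)/(m + s) = 1)
-345*L(N(5), -13) + 254 = -345*1 + 254 = -345 + 254 = -91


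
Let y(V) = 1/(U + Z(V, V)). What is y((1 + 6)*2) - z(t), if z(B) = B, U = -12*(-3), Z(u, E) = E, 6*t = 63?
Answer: -262/25 ≈ -10.480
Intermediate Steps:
t = 21/2 (t = (⅙)*63 = 21/2 ≈ 10.500)
U = 36
y(V) = 1/(36 + V)
y((1 + 6)*2) - z(t) = 1/(36 + (1 + 6)*2) - 1*21/2 = 1/(36 + 7*2) - 21/2 = 1/(36 + 14) - 21/2 = 1/50 - 21/2 = -262/25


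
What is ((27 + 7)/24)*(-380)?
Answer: -1615/3 ≈ -538.33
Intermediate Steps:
((27 + 7)/24)*(-380) = (34*(1/24))*(-380) = (17/12)*(-380) = -1615/3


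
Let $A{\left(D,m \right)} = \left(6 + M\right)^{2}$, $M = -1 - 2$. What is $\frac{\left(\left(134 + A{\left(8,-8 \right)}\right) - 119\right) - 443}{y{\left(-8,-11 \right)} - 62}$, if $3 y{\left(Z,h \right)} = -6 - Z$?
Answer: $\frac{1257}{184} \approx 6.8315$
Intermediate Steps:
$y{\left(Z,h \right)} = -2 - \frac{Z}{3}$ ($y{\left(Z,h \right)} = \frac{-6 - Z}{3} = -2 - \frac{Z}{3}$)
$M = -3$ ($M = -1 - 2 = -3$)
$A{\left(D,m \right)} = 9$ ($A{\left(D,m \right)} = \left(6 - 3\right)^{2} = 3^{2} = 9$)
$\frac{\left(\left(134 + A{\left(8,-8 \right)}\right) - 119\right) - 443}{y{\left(-8,-11 \right)} - 62} = \frac{\left(\left(134 + 9\right) - 119\right) - 443}{\left(-2 - - \frac{8}{3}\right) - 62} = \frac{\left(143 - 119\right) - 443}{\left(-2 + \frac{8}{3}\right) - 62} = \frac{24 - 443}{\frac{2}{3} - 62} = - \frac{419}{- \frac{184}{3}} = \left(-419\right) \left(- \frac{3}{184}\right) = \frac{1257}{184}$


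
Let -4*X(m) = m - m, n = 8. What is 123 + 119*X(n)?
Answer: 123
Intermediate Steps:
X(m) = 0 (X(m) = -(m - m)/4 = -¼*0 = 0)
123 + 119*X(n) = 123 + 119*0 = 123 + 0 = 123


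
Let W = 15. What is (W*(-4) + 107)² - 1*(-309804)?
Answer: 312013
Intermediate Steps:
(W*(-4) + 107)² - 1*(-309804) = (15*(-4) + 107)² - 1*(-309804) = (-60 + 107)² + 309804 = 47² + 309804 = 2209 + 309804 = 312013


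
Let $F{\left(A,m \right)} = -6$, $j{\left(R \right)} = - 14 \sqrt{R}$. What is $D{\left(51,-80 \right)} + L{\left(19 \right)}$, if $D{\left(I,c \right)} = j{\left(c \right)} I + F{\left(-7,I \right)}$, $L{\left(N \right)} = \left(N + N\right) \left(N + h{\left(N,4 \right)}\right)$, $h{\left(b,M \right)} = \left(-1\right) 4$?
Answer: $564 - 2856 i \sqrt{5} \approx 564.0 - 6386.2 i$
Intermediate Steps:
$h{\left(b,M \right)} = -4$
$L{\left(N \right)} = 2 N \left(-4 + N\right)$ ($L{\left(N \right)} = \left(N + N\right) \left(N - 4\right) = 2 N \left(-4 + N\right)$)
$D{\left(I,c \right)} = -6 - 14 I \sqrt{c}$ ($D{\left(I,c \right)} = - 14 \sqrt{c} I - 6 = - 14 I \sqrt{c} - 6 = -6 - 14 I \sqrt{c}$)
$D{\left(51,-80 \right)} + L{\left(19 \right)} = \left(-6 - 714 \sqrt{-80}\right) + 2 \cdot 19 \left(-4 + 19\right) = \left(-6 - 714 \cdot 4 i \sqrt{5}\right) + 2 \cdot 19 \cdot 15 = \left(-6 - 2856 i \sqrt{5}\right) + 570 = 564 - 2856 i \sqrt{5}$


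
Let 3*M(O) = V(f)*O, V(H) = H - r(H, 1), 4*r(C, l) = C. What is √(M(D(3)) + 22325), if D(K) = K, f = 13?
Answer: √89339/2 ≈ 149.45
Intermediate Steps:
r(C, l) = C/4
V(H) = 3*H/4 (V(H) = H - H/4 = 3*H/4)
M(O) = 13*O/4 (M(O) = (((¾)*13)*O)/3 = (39*O/4)/3 = 13*O/4)
√(M(D(3)) + 22325) = √((13/4)*3 + 22325) = √(39/4 + 22325) = √(89339/4) = √89339/2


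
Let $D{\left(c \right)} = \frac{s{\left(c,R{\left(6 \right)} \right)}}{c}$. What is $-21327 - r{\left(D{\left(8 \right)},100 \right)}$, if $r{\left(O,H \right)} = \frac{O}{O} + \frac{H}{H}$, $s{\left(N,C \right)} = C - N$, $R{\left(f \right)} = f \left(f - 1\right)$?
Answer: $-21329$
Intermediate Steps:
$R{\left(f \right)} = f \left(-1 + f\right)$
$D{\left(c \right)} = \frac{30 - c}{c}$ ($D{\left(c \right)} = \frac{6 \left(-1 + 6\right) - c}{c} = \frac{6 \cdot 5 - c}{c} = \frac{30 - c}{c}$)
$r{\left(O,H \right)} = 2$ ($r{\left(O,H \right)} = 1 + 1 = 2$)
$-21327 - r{\left(D{\left(8 \right)},100 \right)} = -21327 - 2 = -21329$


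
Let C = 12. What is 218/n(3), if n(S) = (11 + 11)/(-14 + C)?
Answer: -218/11 ≈ -19.818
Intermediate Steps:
n(S) = -11 (n(S) = (11 + 11)/(-14 + 12) = 22/(-2) = 22*(-1/2) = -11)
218/n(3) = 218/(-11) = 218*(-1/11) = -218/11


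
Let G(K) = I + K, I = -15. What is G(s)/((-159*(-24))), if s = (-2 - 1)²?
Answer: -1/636 ≈ -0.0015723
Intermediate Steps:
s = 9 (s = (-3)² = 9)
G(K) = -15 + K
G(s)/((-159*(-24))) = (-15 + 9)/((-159*(-24))) = -6/3816 = -6*1/3816 = -1/636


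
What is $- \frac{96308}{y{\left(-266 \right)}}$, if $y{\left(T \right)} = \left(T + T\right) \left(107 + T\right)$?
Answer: $- \frac{24077}{21147} \approx -1.1386$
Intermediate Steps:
$y{\left(T \right)} = 2 T \left(107 + T\right)$
$- \frac{96308}{y{\left(-266 \right)}} = - \frac{96308}{2 \left(-266\right) \left(107 - 266\right)} = - \frac{96308}{2 \left(-266\right) \left(-159\right)} = - \frac{96308}{84588} = \left(-96308\right) \frac{1}{84588} = - \frac{24077}{21147}$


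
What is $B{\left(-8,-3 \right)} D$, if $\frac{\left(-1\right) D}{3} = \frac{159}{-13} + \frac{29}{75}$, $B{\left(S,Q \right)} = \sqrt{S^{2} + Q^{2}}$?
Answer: $\frac{11548 \sqrt{73}}{325} \approx 303.59$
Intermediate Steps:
$B{\left(S,Q \right)} = \sqrt{Q^{2} + S^{2}}$
$D = \frac{11548}{325}$ ($D = - 3 \left(\frac{159}{-13} + \frac{29}{75}\right) = - 3 \left(159 \left(- \frac{1}{13}\right) + 29 \cdot \frac{1}{75}\right) = - 3 \left(- \frac{159}{13} + \frac{29}{75}\right) = \left(-3\right) \left(- \frac{11548}{975}\right) = \frac{11548}{325} \approx 35.532$)
$B{\left(-8,-3 \right)} D = \sqrt{\left(-3\right)^{2} + \left(-8\right)^{2}} \cdot \frac{11548}{325} = \sqrt{9 + 64} \cdot \frac{11548}{325} = \sqrt{73} \cdot \frac{11548}{325} = \frac{11548 \sqrt{73}}{325}$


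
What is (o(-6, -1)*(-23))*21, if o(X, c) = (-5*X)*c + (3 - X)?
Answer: 10143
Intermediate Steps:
o(X, c) = 3 - X - 5*X*c (o(X, c) = -5*X*c + (3 - X) = 3 - X - 5*X*c)
(o(-6, -1)*(-23))*21 = ((3 - 1*(-6) - 5*(-6)*(-1))*(-23))*21 = ((3 + 6 - 30)*(-23))*21 = -21*(-23)*21 = 483*21 = 10143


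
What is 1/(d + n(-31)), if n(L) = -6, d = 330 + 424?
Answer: 1/748 ≈ 0.0013369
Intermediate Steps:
d = 754
1/(d + n(-31)) = 1/(754 - 6) = 1/748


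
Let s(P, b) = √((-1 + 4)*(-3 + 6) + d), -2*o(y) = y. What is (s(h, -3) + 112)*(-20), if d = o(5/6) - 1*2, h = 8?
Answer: -2240 - 10*√237/3 ≈ -2291.3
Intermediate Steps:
o(y) = -y/2
d = -29/12 (d = -5/(2*6) - 1*2 = -5/(2*6) - 2 = -½*⅚ - 2 = -5/12 - 2 = -29/12 ≈ -2.4167)
s(P, b) = √237/6 (s(P, b) = √((-1 + 4)*(-3 + 6) - 29/12) = √(3*3 - 29/12) = √(9 - 29/12) = √(79/12) = √237/6)
(s(h, -3) + 112)*(-20) = (√237/6 + 112)*(-20) = (112 + √237/6)*(-20) = -2240 - 10*√237/3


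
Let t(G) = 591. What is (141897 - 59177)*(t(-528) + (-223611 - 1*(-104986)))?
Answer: -9763772480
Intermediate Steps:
(141897 - 59177)*(t(-528) + (-223611 - 1*(-104986))) = (141897 - 59177)*(591 + (-223611 - 1*(-104986))) = 82720*(591 + (-223611 + 104986)) = 82720*(591 - 118625) = 82720*(-118034) = -9763772480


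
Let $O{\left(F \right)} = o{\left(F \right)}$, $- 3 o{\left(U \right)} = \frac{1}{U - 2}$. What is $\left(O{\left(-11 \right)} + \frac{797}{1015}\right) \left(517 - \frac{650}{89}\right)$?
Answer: $\frac{485353858}{1174355} \approx 413.29$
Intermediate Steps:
$o{\left(U \right)} = - \frac{1}{3 \left(-2 + U\right)}$ ($o{\left(U \right)} = - \frac{1}{3 \left(U - 2\right)} = - \frac{1}{3 \left(-2 + U\right)}$)
$O{\left(F \right)} = - \frac{1}{-6 + 3 F}$
$\left(O{\left(-11 \right)} + \frac{797}{1015}\right) \left(517 - \frac{650}{89}\right) = \left(- \frac{1}{-6 + 3 \left(-11\right)} + \frac{797}{1015}\right) \left(517 - \frac{650}{89}\right) = \left(- \frac{1}{-6 - 33} + 797 \cdot \frac{1}{1015}\right) \left(517 - 650 \cdot \frac{1}{89}\right) = \left(- \frac{1}{-39} + \frac{797}{1015}\right) \left(517 - \frac{650}{89}\right) = \left(\left(-1\right) \left(- \frac{1}{39}\right) + \frac{797}{1015}\right) \left(517 - \frac{650}{89}\right) = \left(\frac{1}{39} + \frac{797}{1015}\right) \frac{45363}{89} = \frac{32098}{39585} \cdot \frac{45363}{89} = \frac{485353858}{1174355}$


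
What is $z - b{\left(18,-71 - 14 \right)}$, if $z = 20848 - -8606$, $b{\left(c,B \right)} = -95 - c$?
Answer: $29567$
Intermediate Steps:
$z = 29454$ ($z = 20848 + 8606 = 29454$)
$z - b{\left(18,-71 - 14 \right)} = 29454 - \left(-95 - 18\right) = 29454 - -113 = 29454 + 113 = 29567$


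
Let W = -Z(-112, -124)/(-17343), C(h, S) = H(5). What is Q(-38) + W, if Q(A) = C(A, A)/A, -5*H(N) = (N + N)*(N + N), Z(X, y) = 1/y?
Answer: 21505301/40860108 ≈ 0.52632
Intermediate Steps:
H(N) = -4*N²/5 (H(N) = -(N + N)*(N + N)/5 = -2*N*2*N/5 = -4*N²/5)
C(h, S) = -20 (C(h, S) = -⅘*5² = -⅘*25 = -20)
W = -1/2150532 (W = -1/(-124)/(-17343) = -1*(-1/124)*(-1/17343) = (1/124)*(-1/17343) = -1/2150532 ≈ -4.6500e-7)
Q(A) = -20/A
Q(-38) + W = -20/(-38) - 1/2150532 = -20*(-1/38) - 1/2150532 = 10/19 - 1/2150532 = 21505301/40860108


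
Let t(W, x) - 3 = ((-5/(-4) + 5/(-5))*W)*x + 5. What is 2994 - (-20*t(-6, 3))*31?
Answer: 5164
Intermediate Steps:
t(W, x) = 8 + W*x/4 (t(W, x) = 3 + (((-5/(-4) + 5/(-5))*W)*x + 5) = 3 + (((-5*(-¼) + 5*(-⅕))*W)*x + 5) = 3 + (((5/4 - 1)*W)*x + 5) = 3 + ((W/4)*x + 5) = 3 + (W*x/4 + 5) = 3 + (5 + W*x/4) = 8 + W*x/4)
2994 - (-20*t(-6, 3))*31 = 2994 - (-20*(8 + (¼)*(-6)*3))*31 = 2994 - (-20*(8 - 9/2))*31 = 2994 - (-20*7/2)*31 = 2994 - (-70)*31 = 2994 - 1*(-2170) = 2994 + 2170 = 5164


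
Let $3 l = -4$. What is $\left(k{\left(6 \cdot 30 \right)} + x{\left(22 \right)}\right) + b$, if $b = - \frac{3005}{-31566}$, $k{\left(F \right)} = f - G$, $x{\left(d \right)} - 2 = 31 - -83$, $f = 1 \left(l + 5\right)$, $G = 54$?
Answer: $\frac{2075839}{31566} \approx 65.762$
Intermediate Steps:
$l = - \frac{4}{3}$ ($l = \frac{1}{3} \left(-4\right) = - \frac{4}{3} \approx -1.3333$)
$f = \frac{11}{3}$ ($f = 1 \left(- \frac{4}{3} + 5\right) = 1 \cdot \frac{11}{3} = \frac{11}{3} \approx 3.6667$)
$x{\left(d \right)} = 116$ ($x{\left(d \right)} = 2 + \left(31 - -83\right) = 2 + \left(31 + 83\right) = 2 + 114 = 116$)
$k{\left(F \right)} = - \frac{151}{3}$ ($k{\left(F \right)} = \frac{11}{3} - 54 = - \frac{151}{3}$)
$b = \frac{3005}{31566}$ ($b = \left(-3005\right) \left(- \frac{1}{31566}\right) = \frac{3005}{31566} \approx 0.095197$)
$\left(k{\left(6 \cdot 30 \right)} + x{\left(22 \right)}\right) + b = \left(- \frac{151}{3} + 116\right) + \frac{3005}{31566} = \frac{197}{3} + \frac{3005}{31566} = \frac{2075839}{31566}$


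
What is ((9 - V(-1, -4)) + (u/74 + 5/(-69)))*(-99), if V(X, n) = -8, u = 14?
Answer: -1442067/851 ≈ -1694.6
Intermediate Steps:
((9 - V(-1, -4)) + (u/74 + 5/(-69)))*(-99) = ((9 - 1*(-8)) + (14/74 + 5/(-69)))*(-99) = ((9 + 8) + (14*(1/74) + 5*(-1/69)))*(-99) = (17 + (7/37 - 5/69))*(-99) = (17 + 298/2553)*(-99) = (43699/2553)*(-99) = -1442067/851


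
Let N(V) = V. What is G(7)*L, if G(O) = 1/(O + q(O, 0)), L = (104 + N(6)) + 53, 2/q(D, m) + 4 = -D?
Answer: 1793/75 ≈ 23.907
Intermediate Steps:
q(D, m) = 2/(-4 - D)
L = 163 (L = (104 + 6) + 53 = 110 + 53 = 163)
G(O) = 1/(O - 2/(4 + O))
G(7)*L = ((4 + 7)/(-2 + 7*(4 + 7)))*163 = (11/(-2 + 7*11))*163 = (11/(-2 + 77))*163 = (11/75)*163 = 1793/75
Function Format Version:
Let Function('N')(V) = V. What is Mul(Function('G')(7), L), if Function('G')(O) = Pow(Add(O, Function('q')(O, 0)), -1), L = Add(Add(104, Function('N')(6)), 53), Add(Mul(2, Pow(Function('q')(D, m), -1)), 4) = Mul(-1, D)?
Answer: Rational(1793, 75) ≈ 23.907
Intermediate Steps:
Function('q')(D, m) = Mul(2, Pow(Add(-4, Mul(-1, D)), -1))
L = 163 (L = Add(Add(104, 6), 53) = Add(110, 53) = 163)
Function('G')(O) = Pow(Add(O, Mul(-2, Pow(Add(4, O), -1))), -1)
Mul(Function('G')(7), L) = Mul(Mul(Pow(Add(-2, Mul(7, Add(4, 7))), -1), Add(4, 7)), 163) = Mul(Mul(Pow(Add(-2, Mul(7, 11)), -1), 11), 163) = Mul(Mul(Pow(Add(-2, 77), -1), 11), 163) = Mul(Mul(Pow(75, -1), 11), 163) = Mul(Mul(Rational(1, 75), 11), 163) = Mul(Rational(11, 75), 163) = Rational(1793, 75)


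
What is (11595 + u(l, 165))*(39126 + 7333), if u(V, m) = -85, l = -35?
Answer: 534743090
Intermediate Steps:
(11595 + u(l, 165))*(39126 + 7333) = (11595 - 85)*(39126 + 7333) = 11510*46459 = 534743090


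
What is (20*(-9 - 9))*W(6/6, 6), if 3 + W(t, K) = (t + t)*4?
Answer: -1800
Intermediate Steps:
W(t, K) = -3 + 8*t (W(t, K) = -3 + (t + t)*4 = -3 + (2*t)*4 = -3 + 8*t)
(20*(-9 - 9))*W(6/6, 6) = (20*(-9 - 9))*(-3 + 8*(6/6)) = (20*(-18))*(-3 + 8*(6*(1/6))) = -360*(-3 + 8*1) = -360*(-3 + 8) = -360*5 = -1800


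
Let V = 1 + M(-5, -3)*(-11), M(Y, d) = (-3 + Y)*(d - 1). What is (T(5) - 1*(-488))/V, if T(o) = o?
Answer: -493/351 ≈ -1.4046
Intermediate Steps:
M(Y, d) = (-1 + d)*(-3 + Y) (M(Y, d) = (-3 + Y)*(-1 + d) = (-1 + d)*(-3 + Y))
V = -351 (V = 1 + (3 - 1*(-5) - 3*(-3) - 5*(-3))*(-11) = 1 + (3 + 5 + 9 + 15)*(-11) = 1 + 32*(-11) = 1 - 352 = -351)
(T(5) - 1*(-488))/V = (5 - 1*(-488))/(-351) = (5 + 488)*(-1/351) = 493*(-1/351) = -493/351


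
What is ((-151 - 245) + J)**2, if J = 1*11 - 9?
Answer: 155236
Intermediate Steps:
J = 2 (J = 11 - 9 = 2)
((-151 - 245) + J)**2 = ((-151 - 245) + 2)**2 = (-396 + 2)**2 = (-394)**2 = 155236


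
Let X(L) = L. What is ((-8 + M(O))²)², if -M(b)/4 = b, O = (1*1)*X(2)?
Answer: 65536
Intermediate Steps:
O = 2 (O = (1*1)*2 = 1*2 = 2)
M(b) = -4*b
((-8 + M(O))²)² = ((-8 - 4*2)²)² = ((-8 - 8)²)² = ((-16)²)² = 256² = 65536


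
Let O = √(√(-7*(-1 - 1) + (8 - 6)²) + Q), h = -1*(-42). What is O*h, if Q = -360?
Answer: 42*√(-360 + 3*√2) ≈ 792.18*I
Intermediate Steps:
h = 42
O = √(-360 + 3*√2) (O = √(√(-7*(-1 - 1) + (8 - 6)²) - 360) = √(√(-7*(-2) + 2²) - 360) = √(√(14 + 4) - 360) = √(√18 - 360) = √(3*√2 - 360) = √(-360 + 3*√2) ≈ 18.862*I)
O*h = √(-360 + 3*√2)*42 = 42*√(-360 + 3*√2)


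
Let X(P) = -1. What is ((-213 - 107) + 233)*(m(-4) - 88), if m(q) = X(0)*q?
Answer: 7308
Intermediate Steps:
m(q) = -q
((-213 - 107) + 233)*(m(-4) - 88) = ((-213 - 107) + 233)*(-1*(-4) - 88) = (-320 + 233)*(4 - 88) = -87*(-84) = 7308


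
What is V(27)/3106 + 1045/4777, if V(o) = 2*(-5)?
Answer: 1599000/7418681 ≈ 0.21554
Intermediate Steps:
V(o) = -10
V(27)/3106 + 1045/4777 = -10/3106 + 1045/4777 = -10*1/3106 + 1045*(1/4777) = -5/1553 + 1045/4777 = 1599000/7418681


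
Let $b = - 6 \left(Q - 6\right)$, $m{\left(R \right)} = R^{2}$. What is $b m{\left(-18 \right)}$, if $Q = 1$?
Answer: $9720$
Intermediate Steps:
$b = 30$ ($b = - 6 \left(1 - 6\right) = \left(-6\right) \left(-5\right) = 30$)
$b m{\left(-18 \right)} = 30 \left(-18\right)^{2} = 30 \cdot 324 = 9720$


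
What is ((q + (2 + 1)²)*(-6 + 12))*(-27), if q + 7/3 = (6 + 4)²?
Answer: -17280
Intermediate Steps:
q = 293/3 (q = -7/3 + (6 + 4)² = -7/3 + 10² = -7/3 + 100 = 293/3 ≈ 97.667)
((q + (2 + 1)²)*(-6 + 12))*(-27) = ((293/3 + (2 + 1)²)*(-6 + 12))*(-27) = ((293/3 + 3²)*6)*(-27) = ((293/3 + 9)*6)*(-27) = ((320/3)*6)*(-27) = 640*(-27) = -17280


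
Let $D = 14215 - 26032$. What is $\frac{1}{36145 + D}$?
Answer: $\frac{1}{24328} \approx 4.1105 \cdot 10^{-5}$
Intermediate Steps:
$D = -11817$
$\frac{1}{36145 + D} = \frac{1}{36145 - 11817} = \frac{1}{24328}$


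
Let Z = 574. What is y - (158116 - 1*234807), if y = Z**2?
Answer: 406167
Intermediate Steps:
y = 329476 (y = 574**2 = 329476)
y - (158116 - 1*234807) = 329476 - (158116 - 1*234807) = 329476 - (158116 - 234807) = 329476 - 1*(-76691) = 329476 + 76691 = 406167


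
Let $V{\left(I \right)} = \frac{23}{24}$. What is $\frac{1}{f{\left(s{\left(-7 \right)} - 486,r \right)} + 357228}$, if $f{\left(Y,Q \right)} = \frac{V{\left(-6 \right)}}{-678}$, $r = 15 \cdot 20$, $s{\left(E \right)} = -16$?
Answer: $\frac{16272}{5812813993} \approx 2.7993 \cdot 10^{-6}$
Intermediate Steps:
$V{\left(I \right)} = \frac{23}{24}$ ($V{\left(I \right)} = 23 \cdot \frac{1}{24} = \frac{23}{24}$)
$r = 300$
$f{\left(Y,Q \right)} = - \frac{23}{16272}$ ($f{\left(Y,Q \right)} = \frac{23}{24 \left(-678\right)} = \frac{23}{24} \left(- \frac{1}{678}\right) = - \frac{23}{16272}$)
$\frac{1}{f{\left(s{\left(-7 \right)} - 486,r \right)} + 357228} = \frac{1}{- \frac{23}{16272} + 357228} = \frac{1}{\frac{5812813993}{16272}} = \frac{16272}{5812813993}$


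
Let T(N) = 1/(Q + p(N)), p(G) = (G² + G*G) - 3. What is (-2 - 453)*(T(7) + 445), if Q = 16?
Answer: -22475180/111 ≈ -2.0248e+5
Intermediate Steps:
p(G) = -3 + 2*G² (p(G) = (G² + G²) - 3 = 2*G² - 3 = -3 + 2*G²)
T(N) = 1/(13 + 2*N²) (T(N) = 1/(16 + (-3 + 2*N²)) = 1/(13 + 2*N²))
(-2 - 453)*(T(7) + 445) = (-2 - 453)*(1/(13 + 2*7²) + 445) = -455*(1/(13 + 2*49) + 445) = -455*(1/(13 + 98) + 445) = -455*(1/111 + 445) = -455*49396/111 = -22475180/111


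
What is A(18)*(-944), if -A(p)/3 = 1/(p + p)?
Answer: 236/3 ≈ 78.667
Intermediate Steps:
A(p) = -3/(2*p) (A(p) = -3/(p + p) = -3*1/(2*p) = -3/(2*p))
A(18)*(-944) = -3/2/18*(-944) = -3/2*1/18*(-944) = -1/12*(-944) = 236/3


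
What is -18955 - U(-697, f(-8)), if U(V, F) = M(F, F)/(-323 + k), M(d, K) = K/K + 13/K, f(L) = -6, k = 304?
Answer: -2160877/114 ≈ -18955.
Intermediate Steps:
M(d, K) = 1 + 13/K
U(V, F) = -(13 + F)/(19*F) (U(V, F) = ((13 + F)/F)/(-323 + 304) = ((13 + F)/F)/(-19) = ((13 + F)/F)*(-1/19) = -(13 + F)/(19*F))
-18955 - U(-697, f(-8)) = -18955 - (-13 - 1*(-6))/(19*(-6)) = -18955 - (-1)*(-13 + 6)/(19*6) = -18955 - (-1)*(-7)/(19*6) = -18955 - 1*7/114 = -18955 - 7/114 = -2160877/114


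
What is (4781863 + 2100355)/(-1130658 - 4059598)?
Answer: -3441109/2595128 ≈ -1.3260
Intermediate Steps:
(4781863 + 2100355)/(-1130658 - 4059598) = 6882218/(-5190256) = 6882218*(-1/5190256) = -3441109/2595128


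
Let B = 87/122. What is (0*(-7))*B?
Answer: 0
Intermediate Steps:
B = 87/122 (B = 87*(1/122) = 87/122 ≈ 0.71311)
(0*(-7))*B = (0*(-7))*(87/122) = 0*(87/122) = 0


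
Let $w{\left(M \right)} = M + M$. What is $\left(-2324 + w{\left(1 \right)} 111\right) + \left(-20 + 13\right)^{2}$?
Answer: $-2053$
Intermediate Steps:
$w{\left(M \right)} = 2 M$
$\left(-2324 + w{\left(1 \right)} 111\right) + \left(-20 + 13\right)^{2} = \left(-2324 + 2 \cdot 1 \cdot 111\right) + \left(-20 + 13\right)^{2} = \left(-2324 + 2 \cdot 111\right) + \left(-7\right)^{2} = \left(-2324 + 222\right) + 49 = -2102 + 49 = -2053$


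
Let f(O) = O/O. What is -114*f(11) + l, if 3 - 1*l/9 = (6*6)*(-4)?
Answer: 1209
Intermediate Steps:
f(O) = 1
l = 1323 (l = 27 - 9*6*6*(-4) = 27 - 324*(-4) = 27 - 9*(-144) = 27 + 1296 = 1323)
-114*f(11) + l = -114*1 + 1323 = -114 + 1323 = 1209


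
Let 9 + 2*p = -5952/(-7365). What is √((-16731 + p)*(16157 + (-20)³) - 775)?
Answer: I*√3290971477136770/4910 ≈ 11684.0*I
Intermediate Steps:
p = -20111/4910 (p = -9/2 + (-5952/(-7365))/2 = -9/2 + (-5952*(-1/7365))/2 = -9/2 + (½)*(1984/2455) = -9/2 + 992/2455 = -20111/4910 ≈ -4.0959)
√((-16731 + p)*(16157 + (-20)³) - 775) = √((-16731 - 20111/4910)*(16157 + (-20)³) - 775) = √(-82169321*(16157 - 8000)/4910 - 775) = √(-82169321/4910*8157 - 775) = √(-670255151397/4910 - 775) = √(-670258956647/4910) = I*√3290971477136770/4910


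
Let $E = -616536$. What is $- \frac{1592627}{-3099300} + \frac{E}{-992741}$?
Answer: $\frac{3491896145407}{3076802181300} \approx 1.1349$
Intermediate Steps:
$- \frac{1592627}{-3099300} + \frac{E}{-992741} = - \frac{1592627}{-3099300} - \frac{616536}{-992741} = \left(-1592627\right) \left(- \frac{1}{3099300}\right) - - \frac{616536}{992741} = \frac{1592627}{3099300} + \frac{616536}{992741} = \frac{3491896145407}{3076802181300}$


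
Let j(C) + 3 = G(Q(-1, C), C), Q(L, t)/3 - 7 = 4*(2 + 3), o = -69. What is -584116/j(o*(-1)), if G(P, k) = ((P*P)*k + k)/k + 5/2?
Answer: -1168232/13123 ≈ -89.022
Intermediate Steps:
Q(L, t) = 81 (Q(L, t) = 21 + 3*(4*(2 + 3)) = 21 + 3*(4*5) = 21 + 3*20 = 21 + 60 = 81)
G(P, k) = 5/2 + (k + k*P**2)/k (G(P, k) = (P**2*k + k)/k + 5*(1/2) = (k*P**2 + k)/k + 5/2 = (k + k*P**2)/k + 5/2 = 5/2 + (k + k*P**2)/k)
j(C) = 13123/2 (j(C) = -3 + (7/2 + 81**2) = -3 + (7/2 + 6561) = -3 + 13129/2 = 13123/2)
-584116/j(o*(-1)) = -584116/13123/2 = -584116*2/13123 = -1168232/13123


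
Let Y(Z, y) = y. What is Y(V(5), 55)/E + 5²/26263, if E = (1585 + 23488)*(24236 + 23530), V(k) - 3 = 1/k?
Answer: 29942367415/31453538377434 ≈ 0.00095196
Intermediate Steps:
V(k) = 3 + 1/k
E = 1197636918 (E = 25073*47766 = 1197636918)
Y(V(5), 55)/E + 5²/26263 = 55/1197636918 + 5²/26263 = 55*(1/1197636918) + 25*(1/26263) = 55/1197636918 + 25/26263 = 29942367415/31453538377434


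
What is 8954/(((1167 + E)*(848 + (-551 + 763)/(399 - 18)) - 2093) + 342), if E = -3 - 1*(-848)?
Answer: 3411474/649812469 ≈ 0.0052499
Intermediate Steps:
E = 845 (E = -3 + 848 = 845)
8954/(((1167 + E)*(848 + (-551 + 763)/(399 - 18)) - 2093) + 342) = 8954/(((1167 + 845)*(848 + (-551 + 763)/(399 - 18)) - 2093) + 342) = 8954/((2012*(848 + 212/381) - 2093) + 342) = 8954/((2012*(323300/381) - 2093) + 342) = 8954/((650479600/381 - 2093) + 342) = 8954/(649682167/381 + 342) = 8954/(649812469/381) = 8954*(381/649812469) = 3411474/649812469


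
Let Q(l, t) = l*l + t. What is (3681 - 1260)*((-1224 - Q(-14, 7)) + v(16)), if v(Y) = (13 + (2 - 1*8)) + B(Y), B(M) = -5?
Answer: -3449925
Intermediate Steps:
v(Y) = 2 (v(Y) = (13 + (2 - 1*8)) - 5 = (13 + (2 - 8)) - 5 = (13 - 6) - 5 = 7 - 5 = 2)
Q(l, t) = t + l² (Q(l, t) = l² + t = t + l²)
(3681 - 1260)*((-1224 - Q(-14, 7)) + v(16)) = (3681 - 1260)*((-1224 - (7 + (-14)²)) + 2) = 2421*((-1224 - (7 + 196)) + 2) = 2421*((-1224 - 1*203) + 2) = 2421*((-1224 - 203) + 2) = 2421*(-1427 + 2) = 2421*(-1425) = -3449925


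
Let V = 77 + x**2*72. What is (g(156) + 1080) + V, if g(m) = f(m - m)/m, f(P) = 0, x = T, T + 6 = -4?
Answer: 8357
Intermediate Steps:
T = -10 (T = -6 - 4 = -10)
x = -10
g(m) = 0 (g(m) = 0/m = 0)
V = 7277 (V = 77 + (-10)**2*72 = 77 + 100*72 = 77 + 7200 = 7277)
(g(156) + 1080) + V = (0 + 1080) + 7277 = 1080 + 7277 = 8357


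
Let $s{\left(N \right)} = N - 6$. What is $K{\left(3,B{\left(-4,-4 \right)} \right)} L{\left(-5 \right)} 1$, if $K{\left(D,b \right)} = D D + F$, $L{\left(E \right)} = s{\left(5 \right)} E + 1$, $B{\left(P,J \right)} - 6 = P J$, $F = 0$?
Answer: $54$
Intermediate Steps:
$s{\left(N \right)} = -6 + N$ ($s{\left(N \right)} = N - 6 = -6 + N$)
$B{\left(P,J \right)} = 6 + J P$ ($B{\left(P,J \right)} = 6 + P J = 6 + J P$)
$L{\left(E \right)} = 1 - E$ ($L{\left(E \right)} = \left(-6 + 5\right) E + 1 = - E + 1 = 1 - E$)
$K{\left(D,b \right)} = D^{2}$ ($K{\left(D,b \right)} = D D + 0 = D^{2} + 0 = D^{2}$)
$K{\left(3,B{\left(-4,-4 \right)} \right)} L{\left(-5 \right)} 1 = 3^{2} \left(1 - -5\right) 1 = 9 \left(1 + 5\right) 1 = 9 \cdot 6 \cdot 1 = 54 \cdot 1 = 54$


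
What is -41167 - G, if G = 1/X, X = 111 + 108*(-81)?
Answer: -355559378/8637 ≈ -41167.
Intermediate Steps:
X = -8637 (X = 111 - 8748 = -8637)
G = -1/8637 (G = 1/(-8637) = -1/8637 ≈ -0.00011578)
-41167 - G = -41167 - 1*(-1/8637) = -41167 + 1/8637 = -355559378/8637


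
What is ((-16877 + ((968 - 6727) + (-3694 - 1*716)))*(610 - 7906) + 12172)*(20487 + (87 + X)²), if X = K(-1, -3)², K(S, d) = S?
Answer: 5571099555028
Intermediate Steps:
X = 1 (X = (-1)² = 1)
((-16877 + ((968 - 6727) + (-3694 - 1*716)))*(610 - 7906) + 12172)*(20487 + (87 + X)²) = ((-16877 + ((968 - 6727) + (-3694 - 1*716)))*(610 - 7906) + 12172)*(20487 + (87 + 1)²) = ((-16877 + (-5759 + (-3694 - 716)))*(-7296) + 12172)*(20487 + 88²) = ((-16877 + (-5759 - 4410))*(-7296) + 12172)*(20487 + 7744) = ((-16877 - 10169)*(-7296) + 12172)*28231 = (-27046*(-7296) + 12172)*28231 = (197327616 + 12172)*28231 = 197339788*28231 = 5571099555028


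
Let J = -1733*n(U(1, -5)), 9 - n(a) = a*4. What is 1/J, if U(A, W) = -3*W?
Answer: 1/88383 ≈ 1.1314e-5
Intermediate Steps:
n(a) = 9 - 4*a (n(a) = 9 - a*4 = 9 - 4*a)
J = 88383 (J = -1733*(9 - (-12)*(-5)) = -1733*(9 - 4*15) = -1733*(9 - 60) = -1733*(-51) = 88383)
1/J = 1/88383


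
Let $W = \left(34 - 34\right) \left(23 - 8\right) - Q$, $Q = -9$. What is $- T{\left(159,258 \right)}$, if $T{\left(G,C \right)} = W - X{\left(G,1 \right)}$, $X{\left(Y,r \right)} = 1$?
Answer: $-8$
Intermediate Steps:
$W = 9$ ($W = \left(34 - 34\right) \left(23 - 8\right) - -9 = 0 \cdot 15 + 9 = 0 + 9 = 9$)
$T{\left(G,C \right)} = 8$ ($T{\left(G,C \right)} = 9 - 1 = 8$)
$- T{\left(159,258 \right)} = \left(-1\right) 8 = -8$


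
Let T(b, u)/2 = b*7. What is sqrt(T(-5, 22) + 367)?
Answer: 3*sqrt(33) ≈ 17.234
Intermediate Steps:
T(b, u) = 14*b (T(b, u) = 2*(b*7) = 2*(7*b) = 14*b)
sqrt(T(-5, 22) + 367) = sqrt(14*(-5) + 367) = sqrt(-70 + 367) = sqrt(297) = 3*sqrt(33)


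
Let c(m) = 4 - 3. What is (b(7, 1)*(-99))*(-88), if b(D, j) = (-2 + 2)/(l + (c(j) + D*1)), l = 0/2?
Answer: 0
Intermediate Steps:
c(m) = 1
l = 0 (l = 0*(½) = 0)
b(D, j) = 0 (b(D, j) = (-2 + 2)/(0 + (1 + D*1)) = 0/(0 + (1 + D)) = 0/(1 + D) = 0)
(b(7, 1)*(-99))*(-88) = (0*(-99))*(-88) = 0*(-88) = 0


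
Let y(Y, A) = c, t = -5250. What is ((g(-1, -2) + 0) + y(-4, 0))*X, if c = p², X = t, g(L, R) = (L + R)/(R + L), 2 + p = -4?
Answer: -194250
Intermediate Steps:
p = -6 (p = -2 - 4 = -6)
g(L, R) = 1 (g(L, R) = (L + R)/(L + R) = 1)
X = -5250
c = 36 (c = (-6)² = 36)
y(Y, A) = 36
((g(-1, -2) + 0) + y(-4, 0))*X = ((1 + 0) + 36)*(-5250) = (1 + 36)*(-5250) = 37*(-5250) = -194250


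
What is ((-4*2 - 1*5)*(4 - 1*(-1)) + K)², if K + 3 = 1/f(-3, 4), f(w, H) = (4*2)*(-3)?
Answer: 2666689/576 ≈ 4629.7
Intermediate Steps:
f(w, H) = -24 (f(w, H) = 8*(-3) = -24)
K = -73/24 (K = -3 + 1/(-24) = -3 - 1/24 = -73/24 ≈ -3.0417)
((-4*2 - 1*5)*(4 - 1*(-1)) + K)² = ((-4*2 - 1*5)*(4 - 1*(-1)) - 73/24)² = ((-8 - 5)*(4 + 1) - 73/24)² = (-13*5 - 73/24)² = (-65 - 73/24)² = (-1633/24)² = 2666689/576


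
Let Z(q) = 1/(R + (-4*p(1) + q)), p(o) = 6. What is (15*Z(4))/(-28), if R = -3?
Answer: 15/644 ≈ 0.023292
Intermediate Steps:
Z(q) = 1/(-27 + q) (Z(q) = 1/(-3 + (-4*6 + q)) = 1/(-3 + (-24 + q)) = 1/(-27 + q))
(15*Z(4))/(-28) = (15/(-27 + 4))/(-28) = (15/(-23))*(-1/28) = (15*(-1/23))*(-1/28) = -15/23*(-1/28) = 15/644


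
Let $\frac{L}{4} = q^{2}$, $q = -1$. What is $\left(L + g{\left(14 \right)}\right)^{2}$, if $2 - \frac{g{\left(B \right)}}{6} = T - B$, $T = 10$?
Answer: $1600$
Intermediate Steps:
$L = 4$ ($L = 4 \left(-1\right)^{2} = 4 \cdot 1 = 4$)
$g{\left(B \right)} = -48 + 6 B$ ($g{\left(B \right)} = 12 - 6 \left(10 - B\right) = 12 + \left(-60 + 6 B\right) = -48 + 6 B$)
$\left(L + g{\left(14 \right)}\right)^{2} = \left(4 + \left(-48 + 6 \cdot 14\right)\right)^{2} = \left(4 + \left(-48 + 84\right)\right)^{2} = \left(4 + 36\right)^{2} = 40^{2} = 1600$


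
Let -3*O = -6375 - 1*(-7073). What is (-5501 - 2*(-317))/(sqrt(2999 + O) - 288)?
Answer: 4205088/240533 + 4867*sqrt(24897)/240533 ≈ 20.675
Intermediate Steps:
O = -698/3 (O = -(-6375 - 1*(-7073))/3 = -(-6375 + 7073)/3 = -1/3*698 = -698/3 ≈ -232.67)
(-5501 - 2*(-317))/(sqrt(2999 + O) - 288) = (-5501 - 2*(-317))/(sqrt(2999 - 698/3) - 288) = (-5501 + 634)/(sqrt(8299/3) - 288) = -4867/(sqrt(24897)/3 - 288) = -4867/(-288 + sqrt(24897)/3)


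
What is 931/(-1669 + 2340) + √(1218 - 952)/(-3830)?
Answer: 931/671 - √266/3830 ≈ 1.3832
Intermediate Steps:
931/(-1669 + 2340) + √(1218 - 952)/(-3830) = 931/671 + √266*(-1/3830) = 931*(1/671) - √266/3830 = 931/671 - √266/3830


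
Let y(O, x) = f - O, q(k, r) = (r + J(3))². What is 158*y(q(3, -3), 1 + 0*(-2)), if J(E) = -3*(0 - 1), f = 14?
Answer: 2212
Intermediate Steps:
J(E) = 3 (J(E) = -3*(-1) = 3)
q(k, r) = (3 + r)² (q(k, r) = (r + 3)² = (3 + r)²)
y(O, x) = 14 - O
158*y(q(3, -3), 1 + 0*(-2)) = 158*(14 - (3 - 3)²) = 158*(14 - 1*0²) = 158*(14 - 1*0) = 158*(14 + 0) = 158*14 = 2212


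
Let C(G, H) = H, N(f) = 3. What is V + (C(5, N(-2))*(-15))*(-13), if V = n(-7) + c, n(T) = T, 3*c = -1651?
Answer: 83/3 ≈ 27.667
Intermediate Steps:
c = -1651/3 (c = (⅓)*(-1651) = -1651/3 ≈ -550.33)
V = -1672/3 (V = -7 - 1651/3 = -1672/3 ≈ -557.33)
V + (C(5, N(-2))*(-15))*(-13) = -1672/3 + (3*(-15))*(-13) = -1672/3 - 45*(-13) = -1672/3 + 585 = 83/3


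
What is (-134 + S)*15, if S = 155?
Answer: 315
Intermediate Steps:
(-134 + S)*15 = (-134 + 155)*15 = 21*15 = 315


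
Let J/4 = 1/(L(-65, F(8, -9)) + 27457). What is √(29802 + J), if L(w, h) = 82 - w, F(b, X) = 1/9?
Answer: √1419284524303/6901 ≈ 172.63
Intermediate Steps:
F(b, X) = ⅑
J = 1/6901 (J = 4/((82 - 1*(-65)) + 27457) = 4/((82 + 65) + 27457) = 4/(147 + 27457) = 4/27604 = 4*(1/27604) = 1/6901 ≈ 0.00014491)
√(29802 + J) = √(29802 + 1/6901) = √(205663603/6901) = √1419284524303/6901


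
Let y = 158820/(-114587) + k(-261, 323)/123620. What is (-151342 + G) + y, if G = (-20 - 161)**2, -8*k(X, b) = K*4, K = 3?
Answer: -3359497087460841/28330489880 ≈ -1.1858e+5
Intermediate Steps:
k(X, b) = -3/2 (k(X, b) = -3*4/8 = -1/8*12 = -3/2)
G = 32761 (G = (-181)**2 = 32761)
y = -39267000561/28330489880 (y = 158820/(-114587) - 3/2/123620 = 158820*(-1/114587) - 3/2*1/123620 = -158820/114587 - 3/247240 = -39267000561/28330489880 ≈ -1.3860)
(-151342 + G) + y = (-151342 + 32761) - 39267000561/28330489880 = -118581 - 39267000561/28330489880 = -3359497087460841/28330489880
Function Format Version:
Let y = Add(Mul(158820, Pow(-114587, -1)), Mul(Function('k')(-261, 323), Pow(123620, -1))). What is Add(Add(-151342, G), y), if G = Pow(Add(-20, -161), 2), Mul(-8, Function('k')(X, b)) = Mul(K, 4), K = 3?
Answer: Rational(-3359497087460841, 28330489880) ≈ -1.1858e+5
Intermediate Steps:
Function('k')(X, b) = Rational(-3, 2) (Function('k')(X, b) = Mul(Rational(-1, 8), Mul(3, 4)) = Mul(Rational(-1, 8), 12) = Rational(-3, 2))
G = 32761 (G = Pow(-181, 2) = 32761)
y = Rational(-39267000561, 28330489880) (y = Add(Mul(158820, Pow(-114587, -1)), Mul(Rational(-3, 2), Pow(123620, -1))) = Add(Mul(158820, Rational(-1, 114587)), Mul(Rational(-3, 2), Rational(1, 123620))) = Add(Rational(-158820, 114587), Rational(-3, 247240)) = Rational(-39267000561, 28330489880) ≈ -1.3860)
Add(Add(-151342, G), y) = Add(Add(-151342, 32761), Rational(-39267000561, 28330489880)) = Add(-118581, Rational(-39267000561, 28330489880)) = Rational(-3359497087460841, 28330489880)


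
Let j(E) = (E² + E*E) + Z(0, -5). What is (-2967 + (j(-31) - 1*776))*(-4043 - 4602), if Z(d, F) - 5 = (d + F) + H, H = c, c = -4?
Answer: 15777125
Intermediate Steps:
H = -4
Z(d, F) = 1 + F + d (Z(d, F) = 5 + ((d + F) - 4) = 5 + ((F + d) - 4) = 5 + (-4 + F + d) = 1 + F + d)
j(E) = -4 + 2*E² (j(E) = (E² + E*E) + (1 - 5 + 0) = (E² + E²) - 4 = 2*E² - 4 = -4 + 2*E²)
(-2967 + (j(-31) - 1*776))*(-4043 - 4602) = (-2967 + ((-4 + 2*(-31)²) - 1*776))*(-4043 - 4602) = (-2967 + ((-4 + 2*961) - 776))*(-8645) = (-2967 + ((-4 + 1922) - 776))*(-8645) = (-2967 + (1918 - 776))*(-8645) = (-2967 + 1142)*(-8645) = -1825*(-8645) = 15777125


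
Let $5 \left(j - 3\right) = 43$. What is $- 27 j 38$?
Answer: $- \frac{59508}{5} \approx -11902.0$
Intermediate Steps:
$j = \frac{58}{5}$ ($j = 3 + \frac{1}{5} \cdot 43 = 3 + \frac{43}{5} = \frac{58}{5} \approx 11.6$)
$- 27 j 38 = \left(-27\right) \frac{58}{5} \cdot 38 = \left(- \frac{1566}{5}\right) 38 = - \frac{59508}{5}$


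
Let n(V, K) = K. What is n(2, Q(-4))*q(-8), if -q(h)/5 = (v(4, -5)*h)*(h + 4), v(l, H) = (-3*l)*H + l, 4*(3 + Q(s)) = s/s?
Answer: 28160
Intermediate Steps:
Q(s) = -11/4 (Q(s) = -3 + (s/s)/4 = -3 + (1/4)*1 = -3 + 1/4 = -11/4)
v(l, H) = l - 3*H*l (v(l, H) = -3*H*l + l = l - 3*H*l)
q(h) = -320*h*(4 + h) (q(h) = -5*(4*(1 - 3*(-5)))*h*(h + 4) = -5*(4*(1 + 15))*h*(4 + h) = -5*(4*16)*h*(4 + h) = -5*64*h*(4 + h) = -320*h*(4 + h))
n(2, Q(-4))*q(-8) = -(-880)*(-8)*(4 - 8) = -(-880)*(-8)*(-4) = -11/4*(-10240) = 28160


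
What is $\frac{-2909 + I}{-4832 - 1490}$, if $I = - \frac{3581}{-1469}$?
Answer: $\frac{2134870}{4643509} \approx 0.45975$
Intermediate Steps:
$I = \frac{3581}{1469}$ ($I = \left(-3581\right) \left(- \frac{1}{1469}\right) = \frac{3581}{1469} \approx 2.4377$)
$\frac{-2909 + I}{-4832 - 1490} = \frac{-2909 + \frac{3581}{1469}}{-4832 - 1490} = - \frac{4269740}{1469 \left(-6322\right)} = \left(- \frac{4269740}{1469}\right) \left(- \frac{1}{6322}\right) = \frac{2134870}{4643509}$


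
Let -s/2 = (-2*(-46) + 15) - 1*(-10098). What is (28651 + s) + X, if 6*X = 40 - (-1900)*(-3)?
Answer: 21893/3 ≈ 7297.7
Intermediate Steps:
s = -20410 (s = -2*((-2*(-46) + 15) - 1*(-10098)) = -2*((92 + 15) + 10098) = -2*(107 + 10098) = -2*10205 = -20410)
X = -2830/3 (X = (40 - (-1900)*(-3))/6 = (40 - 76*75)/6 = (40 - 5700)/6 = (⅙)*(-5660) = -2830/3 ≈ -943.33)
(28651 + s) + X = (28651 - 20410) - 2830/3 = 8241 - 2830/3 = 21893/3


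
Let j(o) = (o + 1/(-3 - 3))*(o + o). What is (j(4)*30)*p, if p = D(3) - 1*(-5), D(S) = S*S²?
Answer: 29440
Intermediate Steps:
j(o) = 2*o*(-⅙ + o) (j(o) = (o + 1/(-6))*(2*o) = (o - ⅙)*(2*o) = (-⅙ + o)*(2*o) = 2*o*(-⅙ + o))
D(S) = S³
p = 32 (p = 3³ - 1*(-5) = 27 + 5 = 32)
(j(4)*30)*p = (((⅓)*4*(-1 + 6*4))*30)*32 = (((⅓)*4*(-1 + 24))*30)*32 = (((⅓)*4*23)*30)*32 = ((92/3)*30)*32 = 920*32 = 29440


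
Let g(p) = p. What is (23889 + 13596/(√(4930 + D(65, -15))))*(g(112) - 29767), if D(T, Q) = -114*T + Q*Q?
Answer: -708428295 + 7330716*I*√2255/41 ≈ -7.0843e+8 + 8.4905e+6*I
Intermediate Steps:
D(T, Q) = Q² - 114*T (D(T, Q) = -114*T + Q² = Q² - 114*T)
(23889 + 13596/(√(4930 + D(65, -15))))*(g(112) - 29767) = (23889 + 13596/(√(4930 + ((-15)² - 114*65))))*(112 - 29767) = (23889 + 13596/(√(4930 + (225 - 7410))))*(-29655) = (23889 + 13596/(√(4930 - 7185)))*(-29655) = (23889 + 13596/(√(-2255)))*(-29655) = (23889 + 13596/((I*√2255)))*(-29655) = (23889 + 13596*(-I*√2255/2255))*(-29655) = (23889 - 1236*I*√2255/205)*(-29655) = -708428295 + 7330716*I*√2255/41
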